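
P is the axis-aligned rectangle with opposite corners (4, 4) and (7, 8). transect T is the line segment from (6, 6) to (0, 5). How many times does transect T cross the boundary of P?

The segment meets the boundary at (4,5.667).

1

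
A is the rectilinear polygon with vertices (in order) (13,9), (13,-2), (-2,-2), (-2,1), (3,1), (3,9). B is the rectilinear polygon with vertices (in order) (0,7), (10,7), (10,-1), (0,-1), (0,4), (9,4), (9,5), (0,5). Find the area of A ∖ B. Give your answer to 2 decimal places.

69.00

|A| = 125, |A∩B| = 56.
|A ∖ B| = |A| − |A∩B| = 125 − 56 = 69.00.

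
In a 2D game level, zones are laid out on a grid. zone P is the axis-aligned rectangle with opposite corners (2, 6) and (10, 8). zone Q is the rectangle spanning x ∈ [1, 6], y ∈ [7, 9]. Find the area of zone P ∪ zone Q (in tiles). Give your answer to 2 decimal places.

By inclusion–exclusion:
Individual areas: |zone P| = 16, |zone Q| = 10.
|zone P∩zone Q|: x∈[2,6], y∈[7,8] → 4·1 = 4.
|zone P ∪ zone Q| = 26 − 4 = 22.00.

22.00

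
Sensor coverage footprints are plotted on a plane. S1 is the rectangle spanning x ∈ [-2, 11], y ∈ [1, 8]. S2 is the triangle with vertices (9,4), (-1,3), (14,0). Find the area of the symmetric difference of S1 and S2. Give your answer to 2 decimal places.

|S1| = 91, |S2| = 22.5, |S1∩S2| = 19.4.
|S1 △ S2| = |S1| + |S2| − 2·|S1∩S2| = 91 + 22.5 − 38.8 = 74.70.

74.70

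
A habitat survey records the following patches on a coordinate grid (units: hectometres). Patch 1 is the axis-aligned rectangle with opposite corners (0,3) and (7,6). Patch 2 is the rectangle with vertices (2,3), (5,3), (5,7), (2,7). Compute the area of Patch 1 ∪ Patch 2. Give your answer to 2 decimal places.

By inclusion–exclusion:
Individual areas: |Patch 1| = 21, |Patch 2| = 12.
|Patch 1∩Patch 2|: x∈[2,5], y∈[3,6] → 3·3 = 9.
|Patch 1 ∪ Patch 2| = 33 − 9 = 24.00.

24.00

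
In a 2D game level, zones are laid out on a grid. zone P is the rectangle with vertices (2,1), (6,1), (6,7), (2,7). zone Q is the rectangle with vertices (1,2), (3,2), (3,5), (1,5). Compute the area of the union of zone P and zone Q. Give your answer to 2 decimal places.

27.00

By inclusion–exclusion:
Individual areas: |zone P| = 24, |zone Q| = 6.
|zone P∩zone Q|: x∈[2,3], y∈[2,5] → 1·3 = 3.
|zone P ∪ zone Q| = 30 − 3 = 27.00.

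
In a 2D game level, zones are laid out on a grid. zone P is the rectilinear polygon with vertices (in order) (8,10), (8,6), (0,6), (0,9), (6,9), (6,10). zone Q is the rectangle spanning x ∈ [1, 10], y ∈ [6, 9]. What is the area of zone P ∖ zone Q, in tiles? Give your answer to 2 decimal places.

|zone P| = 26, |zone P∩zone Q| = 21.
|zone P ∖ zone Q| = |zone P| − |zone P∩zone Q| = 26 − 21 = 5.00.

5.00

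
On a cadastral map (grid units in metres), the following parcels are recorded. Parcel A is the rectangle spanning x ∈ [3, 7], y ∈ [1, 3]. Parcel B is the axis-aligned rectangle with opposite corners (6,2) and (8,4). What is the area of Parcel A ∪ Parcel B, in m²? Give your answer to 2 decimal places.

11.00

By inclusion–exclusion:
Individual areas: |Parcel A| = 8, |Parcel B| = 4.
|Parcel A∩Parcel B|: x∈[6,7], y∈[2,3] → 1·1 = 1.
|Parcel A ∪ Parcel B| = 12 − 1 = 11.00.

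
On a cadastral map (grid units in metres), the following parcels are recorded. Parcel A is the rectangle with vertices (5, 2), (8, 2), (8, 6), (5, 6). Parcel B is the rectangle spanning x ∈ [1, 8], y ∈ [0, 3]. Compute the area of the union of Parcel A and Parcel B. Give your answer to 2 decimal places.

By inclusion–exclusion:
Individual areas: |Parcel A| = 12, |Parcel B| = 21.
|Parcel A∩Parcel B|: x∈[5,8], y∈[2,3] → 3·1 = 3.
|Parcel A ∪ Parcel B| = 33 − 3 = 30.00.

30.00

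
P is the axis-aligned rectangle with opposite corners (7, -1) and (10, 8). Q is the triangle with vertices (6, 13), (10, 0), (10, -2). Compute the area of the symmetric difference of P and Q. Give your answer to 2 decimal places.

24.29

|P| = 27, |Q| = 4, |P∩Q| = 3.3538.
|P △ Q| = |P| + |Q| − 2·|P∩Q| = 27 + 4 − 6.7077 = 24.29.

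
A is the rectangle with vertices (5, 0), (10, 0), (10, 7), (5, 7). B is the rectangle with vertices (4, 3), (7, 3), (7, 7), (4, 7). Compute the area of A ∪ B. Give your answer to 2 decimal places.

39.00

By inclusion–exclusion:
Individual areas: |A| = 35, |B| = 12.
|A∩B|: x∈[5,7], y∈[3,7] → 2·4 = 8.
|A ∪ B| = 47 − 8 = 39.00.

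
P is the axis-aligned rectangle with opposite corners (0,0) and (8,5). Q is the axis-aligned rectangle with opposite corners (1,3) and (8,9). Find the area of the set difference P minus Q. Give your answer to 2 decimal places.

26.00

|P∩Q|: x∈[1,8], y∈[3,5] → 7·2 = 14.
|P| = 40.
|P ∖ Q| = |P| − |P∩Q| = 40 − 14 = 26.00.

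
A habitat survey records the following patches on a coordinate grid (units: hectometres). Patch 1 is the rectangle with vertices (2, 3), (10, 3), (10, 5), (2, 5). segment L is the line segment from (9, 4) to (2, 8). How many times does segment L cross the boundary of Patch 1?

The segment meets the boundary at (7.25,5).

1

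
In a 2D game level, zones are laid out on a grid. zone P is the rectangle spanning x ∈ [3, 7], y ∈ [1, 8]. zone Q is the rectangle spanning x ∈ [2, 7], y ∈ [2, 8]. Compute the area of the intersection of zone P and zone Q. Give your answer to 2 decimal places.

24.00

|zone P∩zone Q|: x∈[3,7], y∈[2,8] → 4·6 = 24.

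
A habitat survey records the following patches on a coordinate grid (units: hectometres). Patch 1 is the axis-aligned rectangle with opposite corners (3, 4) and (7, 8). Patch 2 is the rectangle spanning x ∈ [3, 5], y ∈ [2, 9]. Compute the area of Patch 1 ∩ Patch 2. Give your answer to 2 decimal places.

8.00

|Patch 1∩Patch 2|: x∈[3,5], y∈[4,8] → 2·4 = 8.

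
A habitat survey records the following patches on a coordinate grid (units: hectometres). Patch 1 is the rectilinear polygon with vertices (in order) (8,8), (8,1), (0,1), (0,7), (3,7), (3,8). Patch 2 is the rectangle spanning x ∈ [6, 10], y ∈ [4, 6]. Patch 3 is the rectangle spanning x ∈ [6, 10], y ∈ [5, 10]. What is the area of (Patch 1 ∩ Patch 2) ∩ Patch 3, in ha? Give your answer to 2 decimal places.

The region (Patch 1 ∩ Patch 2) ∩ Patch 3 is the polygon with vertices (6,6), (8,6), (8,5), (6,5).
By the shoelace formula its area is 2.00.

2.00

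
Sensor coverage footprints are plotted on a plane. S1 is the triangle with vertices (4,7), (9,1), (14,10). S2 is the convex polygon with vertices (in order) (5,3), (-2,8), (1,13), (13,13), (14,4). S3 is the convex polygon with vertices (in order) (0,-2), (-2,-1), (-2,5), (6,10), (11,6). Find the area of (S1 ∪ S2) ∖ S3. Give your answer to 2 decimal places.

89.87

|S1 ∪ S2| = 130.3165.
|(S1 ∪ S2) ∩ S3| = 40.4432.
|(S1 ∪ S2) ∖ S3| = 130.3165 − 40.4432 = 89.87.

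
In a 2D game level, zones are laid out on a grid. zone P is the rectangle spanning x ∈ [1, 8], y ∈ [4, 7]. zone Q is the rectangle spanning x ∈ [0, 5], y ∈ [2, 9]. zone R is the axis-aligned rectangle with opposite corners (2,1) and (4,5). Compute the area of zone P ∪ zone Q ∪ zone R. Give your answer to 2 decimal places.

46.00

By inclusion–exclusion:
Individual areas: |zone P| = 21, |zone Q| = 35, |zone R| = 8.
|zone P∩zone Q|: x∈[1,5], y∈[4,7] → 4·3 = 12.
|zone P∩zone R|: x∈[2,4], y∈[4,5] → 2·1 = 2.
|zone Q∩zone R|: x∈[2,4], y∈[2,5] → 2·3 = 6.
|zone P∩zone Q∩zone R| = 2.
|zone P ∪ zone Q ∪ zone R| = 64 − 20 + 2 = 46.00.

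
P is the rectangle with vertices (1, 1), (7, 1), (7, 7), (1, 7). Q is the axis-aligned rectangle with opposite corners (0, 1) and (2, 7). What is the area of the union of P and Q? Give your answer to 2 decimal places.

By inclusion–exclusion:
Individual areas: |P| = 36, |Q| = 12.
|P∩Q|: x∈[1,2], y∈[1,7] → 1·6 = 6.
|P ∪ Q| = 48 − 6 = 42.00.

42.00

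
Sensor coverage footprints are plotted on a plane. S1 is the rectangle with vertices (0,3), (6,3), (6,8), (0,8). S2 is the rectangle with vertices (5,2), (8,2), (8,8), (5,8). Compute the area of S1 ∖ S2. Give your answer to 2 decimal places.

|S1∩S2|: x∈[5,6], y∈[3,8] → 1·5 = 5.
|S1| = 30.
|S1 ∖ S2| = |S1| − |S1∩S2| = 30 − 5 = 25.00.

25.00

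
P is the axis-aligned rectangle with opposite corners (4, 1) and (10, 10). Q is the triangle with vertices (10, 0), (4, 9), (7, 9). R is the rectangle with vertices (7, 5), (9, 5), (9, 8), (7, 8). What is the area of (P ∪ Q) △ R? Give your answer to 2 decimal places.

|P ∪ Q| = 54.1667.
|(P ∪ Q) ∩ R| = 6.
|(P ∪ Q) △ R| = 54.1667 + 6 − 12 = 48.17.

48.17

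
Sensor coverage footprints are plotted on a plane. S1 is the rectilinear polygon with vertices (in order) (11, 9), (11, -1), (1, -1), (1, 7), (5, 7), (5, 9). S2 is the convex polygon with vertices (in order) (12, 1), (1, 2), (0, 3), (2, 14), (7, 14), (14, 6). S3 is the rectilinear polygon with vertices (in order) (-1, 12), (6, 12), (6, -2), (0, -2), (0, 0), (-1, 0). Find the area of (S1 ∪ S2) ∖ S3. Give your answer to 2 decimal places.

89.32

|S1 ∪ S2| = 156.4545.
|(S1 ∪ S2) ∩ S3| = 67.1364.
|(S1 ∪ S2) ∖ S3| = 156.4545 − 67.1364 = 89.32.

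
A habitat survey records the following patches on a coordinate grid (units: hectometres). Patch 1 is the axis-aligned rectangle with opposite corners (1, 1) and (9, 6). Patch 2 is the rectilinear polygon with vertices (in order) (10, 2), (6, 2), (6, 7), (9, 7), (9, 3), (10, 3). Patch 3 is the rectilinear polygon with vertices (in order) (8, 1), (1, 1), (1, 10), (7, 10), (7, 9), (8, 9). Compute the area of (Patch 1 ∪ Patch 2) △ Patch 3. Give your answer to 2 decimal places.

|Patch 1 ∪ Patch 2| = 44.
|(Patch 1 ∪ Patch 2) ∩ Patch 3| = 37.
|(Patch 1 ∪ Patch 2) △ Patch 3| = 44 + 62 − 74 = 32.00.

32.00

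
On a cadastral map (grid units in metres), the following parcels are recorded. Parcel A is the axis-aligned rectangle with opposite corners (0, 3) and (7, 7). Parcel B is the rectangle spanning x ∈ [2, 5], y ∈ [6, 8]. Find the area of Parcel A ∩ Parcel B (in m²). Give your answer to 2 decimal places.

3.00

|Parcel A∩Parcel B|: x∈[2,5], y∈[6,7] → 3·1 = 3.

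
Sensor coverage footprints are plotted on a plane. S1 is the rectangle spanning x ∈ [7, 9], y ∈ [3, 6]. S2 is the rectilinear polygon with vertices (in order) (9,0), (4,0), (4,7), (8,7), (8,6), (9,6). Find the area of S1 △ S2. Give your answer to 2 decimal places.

28.00

|S1| = 6, |S2| = 34, |S1∩S2| = 6.
|S1 △ S2| = |S1| + |S2| − 2·|S1∩S2| = 6 + 34 − 12 = 28.00.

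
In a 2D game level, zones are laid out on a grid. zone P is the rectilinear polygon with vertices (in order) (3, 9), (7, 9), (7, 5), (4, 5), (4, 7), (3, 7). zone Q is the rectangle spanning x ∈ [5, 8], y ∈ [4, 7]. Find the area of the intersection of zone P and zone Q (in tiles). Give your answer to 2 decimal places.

4.00

The intersection is the polygon with vertices (7,5), (5,5), (5,7), (7,7).
By the shoelace formula its area is 4.00.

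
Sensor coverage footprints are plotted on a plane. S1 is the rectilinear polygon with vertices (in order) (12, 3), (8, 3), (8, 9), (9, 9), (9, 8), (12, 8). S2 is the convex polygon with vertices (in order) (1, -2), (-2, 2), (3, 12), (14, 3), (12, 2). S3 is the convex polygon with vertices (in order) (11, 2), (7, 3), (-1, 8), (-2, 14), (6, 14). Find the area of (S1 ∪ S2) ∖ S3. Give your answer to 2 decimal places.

|S1 ∪ S2| = 120.4091.
|(S1 ∪ S2) ∩ S3| = 47.612.
|(S1 ∪ S2) ∖ S3| = 120.4091 − 47.612 = 72.80.

72.80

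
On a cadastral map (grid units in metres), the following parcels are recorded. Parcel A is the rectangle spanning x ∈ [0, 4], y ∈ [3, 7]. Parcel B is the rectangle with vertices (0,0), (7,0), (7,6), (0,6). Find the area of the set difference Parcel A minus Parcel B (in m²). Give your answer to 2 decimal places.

4.00

|Parcel A∩Parcel B|: x∈[0,4], y∈[3,6] → 4·3 = 12.
|Parcel A| = 16.
|Parcel A ∖ Parcel B| = |Parcel A| − |Parcel A∩Parcel B| = 16 − 12 = 4.00.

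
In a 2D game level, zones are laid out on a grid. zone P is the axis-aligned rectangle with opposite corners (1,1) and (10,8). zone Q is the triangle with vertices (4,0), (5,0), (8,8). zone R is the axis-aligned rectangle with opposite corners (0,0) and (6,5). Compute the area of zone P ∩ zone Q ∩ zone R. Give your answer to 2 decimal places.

The intersection is the polygon with vertices (6,4), (6,2.667), (5.375,1), (4.5,1).
By the shoelace formula its area is 1.73.

1.73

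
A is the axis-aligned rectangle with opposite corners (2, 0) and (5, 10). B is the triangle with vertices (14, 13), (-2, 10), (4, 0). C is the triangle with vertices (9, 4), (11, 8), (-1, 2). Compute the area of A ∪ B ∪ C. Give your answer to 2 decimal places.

100.01

By inclusion–exclusion:
Individual areas: |A| = 30, |B| = 89, |C| = 18.
|A∩B| = 26.0167.
|A∩C| = 4.05.
|B∩C| = 10.8277.
|A∩B∩C| = 3.906.
|A ∪ B ∪ C| = 137 − 40.8944 + 3.906 = 100.01.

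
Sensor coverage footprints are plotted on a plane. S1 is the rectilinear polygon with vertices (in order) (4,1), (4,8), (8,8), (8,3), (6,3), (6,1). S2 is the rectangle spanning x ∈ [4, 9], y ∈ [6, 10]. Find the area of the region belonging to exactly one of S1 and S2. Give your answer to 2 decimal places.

|S1| = 24, |S2| = 20, |S1∩S2| = 8.
|S1 △ S2| = |S1| + |S2| − 2·|S1∩S2| = 24 + 20 − 16 = 28.00.

28.00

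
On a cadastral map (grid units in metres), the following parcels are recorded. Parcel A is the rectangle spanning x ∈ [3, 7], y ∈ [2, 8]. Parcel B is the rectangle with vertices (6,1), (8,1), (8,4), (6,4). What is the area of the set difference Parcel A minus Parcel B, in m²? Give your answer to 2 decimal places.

|Parcel A∩Parcel B|: x∈[6,7], y∈[2,4] → 1·2 = 2.
|Parcel A| = 24.
|Parcel A ∖ Parcel B| = |Parcel A| − |Parcel A∩Parcel B| = 24 − 2 = 22.00.

22.00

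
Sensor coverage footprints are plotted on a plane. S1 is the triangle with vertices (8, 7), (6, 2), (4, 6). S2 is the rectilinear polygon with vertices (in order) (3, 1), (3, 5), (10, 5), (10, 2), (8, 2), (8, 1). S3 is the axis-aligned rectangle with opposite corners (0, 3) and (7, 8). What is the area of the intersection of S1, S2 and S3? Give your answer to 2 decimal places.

The intersection is the polygon with vertices (4.5,5), (7,5), (7,4.5), (6.4,3), (5.5,3).
By the shoelace formula its area is 3.55.

3.55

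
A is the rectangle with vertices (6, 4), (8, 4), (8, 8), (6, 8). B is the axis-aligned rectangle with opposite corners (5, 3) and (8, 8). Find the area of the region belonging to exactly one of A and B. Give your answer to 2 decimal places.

|A∩B|: x∈[6,8], y∈[4,8] → 2·4 = 8.
|A △ B| = |A| + |B| − 2·|A∩B| = 8 + 15 − 16 = 7.00.

7.00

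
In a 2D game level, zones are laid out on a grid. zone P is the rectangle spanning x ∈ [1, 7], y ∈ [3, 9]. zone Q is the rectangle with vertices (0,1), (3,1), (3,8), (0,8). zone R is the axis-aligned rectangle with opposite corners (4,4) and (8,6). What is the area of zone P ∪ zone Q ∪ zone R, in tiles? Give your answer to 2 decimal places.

By inclusion–exclusion:
Individual areas: |zone P| = 36, |zone Q| = 21, |zone R| = 8.
|zone P∩zone Q|: x∈[1,3], y∈[3,8] → 2·5 = 10.
|zone P∩zone R|: x∈[4,7], y∈[4,6] → 3·2 = 6.
|zone Q∩zone R| = 0 (no overlap).
|zone P∩zone Q∩zone R| = 0.
|zone P ∪ zone Q ∪ zone R| = 65 − 16 + 0 = 49.00.

49.00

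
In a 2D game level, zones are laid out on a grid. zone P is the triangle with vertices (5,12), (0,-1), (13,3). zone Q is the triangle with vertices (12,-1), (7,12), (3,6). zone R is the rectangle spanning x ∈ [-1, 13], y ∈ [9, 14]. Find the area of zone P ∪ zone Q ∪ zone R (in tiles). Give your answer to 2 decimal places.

142.94

By inclusion–exclusion:
Individual areas: |zone P| = 74.5, |zone Q| = 41, |zone R| = 70.
|zone P∩zone Q| = 34.3841.
|zone P∩zone R| = 5.7308.
|zone Q∩zone R| = 4.7308.
|zone P∩zone Q∩zone R| = 2.2857.
|zone P ∪ zone Q ∪ zone R| = 185.5 − 44.8456 + 2.2857 = 142.94.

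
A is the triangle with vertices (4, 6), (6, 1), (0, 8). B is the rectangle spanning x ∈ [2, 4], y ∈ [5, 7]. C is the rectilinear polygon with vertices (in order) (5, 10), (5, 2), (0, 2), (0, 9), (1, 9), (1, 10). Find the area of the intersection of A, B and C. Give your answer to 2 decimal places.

2.81

The intersection is the polygon with vertices (2,7), (4,6), (4,5), (2.571,5), (2,5.667).
By the shoelace formula its area is 2.81.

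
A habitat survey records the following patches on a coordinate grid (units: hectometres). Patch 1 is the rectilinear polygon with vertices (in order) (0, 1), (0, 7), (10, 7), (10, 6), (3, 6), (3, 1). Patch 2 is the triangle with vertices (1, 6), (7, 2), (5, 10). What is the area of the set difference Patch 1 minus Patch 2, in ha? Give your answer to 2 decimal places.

19.29

|Patch 1| = 25, |Patch 1∩Patch 2| = 5.7083.
|Patch 1 ∖ Patch 2| = |Patch 1| − |Patch 1∩Patch 2| = 25 − 5.7083 = 19.29.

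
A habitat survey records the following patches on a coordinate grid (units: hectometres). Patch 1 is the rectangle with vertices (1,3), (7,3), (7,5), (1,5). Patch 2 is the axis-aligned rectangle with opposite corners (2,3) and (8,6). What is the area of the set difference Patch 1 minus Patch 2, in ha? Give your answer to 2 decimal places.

|Patch 1∩Patch 2|: x∈[2,7], y∈[3,5] → 5·2 = 10.
|Patch 1| = 12.
|Patch 1 ∖ Patch 2| = |Patch 1| − |Patch 1∩Patch 2| = 12 − 10 = 2.00.

2.00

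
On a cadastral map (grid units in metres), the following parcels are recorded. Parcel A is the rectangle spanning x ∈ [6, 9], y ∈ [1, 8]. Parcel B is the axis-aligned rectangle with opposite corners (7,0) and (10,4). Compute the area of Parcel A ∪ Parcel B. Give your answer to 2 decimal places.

By inclusion–exclusion:
Individual areas: |Parcel A| = 21, |Parcel B| = 12.
|Parcel A∩Parcel B|: x∈[7,9], y∈[1,4] → 2·3 = 6.
|Parcel A ∪ Parcel B| = 33 − 6 = 27.00.

27.00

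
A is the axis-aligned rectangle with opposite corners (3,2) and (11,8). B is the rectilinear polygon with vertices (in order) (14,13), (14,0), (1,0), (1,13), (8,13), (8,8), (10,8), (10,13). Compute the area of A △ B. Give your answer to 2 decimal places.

111.00

|A| = 48, |B| = 159, |A∩B| = 48.
|A △ B| = |A| + |B| − 2·|A∩B| = 48 + 159 − 96 = 111.00.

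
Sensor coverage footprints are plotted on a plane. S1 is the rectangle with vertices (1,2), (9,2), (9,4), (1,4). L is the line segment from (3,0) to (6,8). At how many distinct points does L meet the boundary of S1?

2

The segment meets the boundary at (4.5,4), (3.75,2).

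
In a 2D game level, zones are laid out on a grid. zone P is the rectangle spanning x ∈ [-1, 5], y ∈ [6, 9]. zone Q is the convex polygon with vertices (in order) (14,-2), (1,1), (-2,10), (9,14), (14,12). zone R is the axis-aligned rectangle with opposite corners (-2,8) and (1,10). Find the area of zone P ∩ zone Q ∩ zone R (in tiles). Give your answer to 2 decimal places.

The intersection is the polygon with vertices (1,9), (1,8), (-1,8), (-1,9).
By the shoelace formula its area is 2.00.

2.00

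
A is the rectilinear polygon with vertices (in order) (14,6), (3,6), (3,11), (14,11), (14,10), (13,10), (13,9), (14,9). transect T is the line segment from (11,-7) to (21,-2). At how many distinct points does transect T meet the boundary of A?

The segment lies entirely outside A and never meets its boundary.

0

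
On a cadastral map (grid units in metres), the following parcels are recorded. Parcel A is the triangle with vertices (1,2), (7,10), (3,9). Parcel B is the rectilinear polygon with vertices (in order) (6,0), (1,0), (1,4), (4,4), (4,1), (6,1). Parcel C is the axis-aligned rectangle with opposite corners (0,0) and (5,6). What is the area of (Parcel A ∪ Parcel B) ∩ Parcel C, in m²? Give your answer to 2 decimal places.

|Parcel A ∪ Parcel B| = 26.0714.
|(Parcel A ∪ Parcel B) ∩ Parcel C| = 15.79.

15.79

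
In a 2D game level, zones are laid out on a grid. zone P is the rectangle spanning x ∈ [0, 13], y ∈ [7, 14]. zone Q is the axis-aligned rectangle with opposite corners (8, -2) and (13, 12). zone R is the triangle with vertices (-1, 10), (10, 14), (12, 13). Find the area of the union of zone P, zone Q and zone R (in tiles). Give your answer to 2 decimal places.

By inclusion–exclusion:
Individual areas: |zone P| = 91, |zone Q| = 70, |zone R| = 9.5.
|zone P∩zone Q|: x∈[8,13], y∈[7,12] → 5·5 = 25.
|zone P∩zone R| = 9.4336.
|zone Q∩zone R| = 0.
|zone P∩zone Q∩zone R| = 0.
|zone P ∪ zone Q ∪ zone R| = 170.5 − 34.4336 + 0 = 136.07.

136.07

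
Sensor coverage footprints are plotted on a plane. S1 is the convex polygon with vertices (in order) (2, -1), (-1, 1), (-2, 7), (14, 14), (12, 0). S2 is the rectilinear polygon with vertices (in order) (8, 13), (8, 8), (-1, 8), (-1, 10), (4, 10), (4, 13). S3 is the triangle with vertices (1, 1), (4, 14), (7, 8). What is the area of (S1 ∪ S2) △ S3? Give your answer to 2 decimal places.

|S1 ∪ S2| = 171.9821.
|(S1 ∪ S2) ∩ S3| = 26.4038.
|(S1 ∪ S2) △ S3| = 171.9821 + 28.5 − 52.8077 = 147.67.

147.67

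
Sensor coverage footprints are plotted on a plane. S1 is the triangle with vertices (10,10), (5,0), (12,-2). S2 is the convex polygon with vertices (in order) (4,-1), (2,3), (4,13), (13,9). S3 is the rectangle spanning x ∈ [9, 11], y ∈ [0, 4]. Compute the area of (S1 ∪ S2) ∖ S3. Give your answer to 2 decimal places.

97.12

|S1 ∪ S2| = 105.1172.
|(S1 ∪ S2) ∩ S3| = 8.
|(S1 ∪ S2) ∖ S3| = 105.1172 − 8 = 97.12.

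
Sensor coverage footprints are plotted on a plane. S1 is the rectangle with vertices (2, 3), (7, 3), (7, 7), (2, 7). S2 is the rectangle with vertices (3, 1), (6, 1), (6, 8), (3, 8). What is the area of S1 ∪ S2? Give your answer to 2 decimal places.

29.00

By inclusion–exclusion:
Individual areas: |S1| = 20, |S2| = 21.
|S1∩S2|: x∈[3,6], y∈[3,7] → 3·4 = 12.
|S1 ∪ S2| = 41 − 12 = 29.00.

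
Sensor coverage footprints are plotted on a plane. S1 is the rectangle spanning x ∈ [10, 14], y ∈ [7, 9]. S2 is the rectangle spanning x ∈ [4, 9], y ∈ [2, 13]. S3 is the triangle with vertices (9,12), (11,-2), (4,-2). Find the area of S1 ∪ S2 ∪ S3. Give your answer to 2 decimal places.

By inclusion–exclusion:
Individual areas: |S1| = 8, |S2| = 55, |S3| = 49.
|S1∩S2| = 0 (no overlap).
|S1∩S3| = 0.
|S2∩S3| = 17.8571.
|S1∩S2∩S3| = 0.
|S1 ∪ S2 ∪ S3| = 112 − 17.8571 + 0 = 94.14.

94.14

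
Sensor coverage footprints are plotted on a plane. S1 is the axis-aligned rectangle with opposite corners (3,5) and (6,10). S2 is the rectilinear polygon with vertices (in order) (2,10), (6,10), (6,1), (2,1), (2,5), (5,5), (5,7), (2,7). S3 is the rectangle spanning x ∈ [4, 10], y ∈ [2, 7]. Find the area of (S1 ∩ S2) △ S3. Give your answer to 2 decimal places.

37.00

|S1 ∩ S2| = 11.
|(S1 ∩ S2) ∩ S3| = 2.
|(S1 ∩ S2) △ S3| = 11 + 30 − 4 = 37.00.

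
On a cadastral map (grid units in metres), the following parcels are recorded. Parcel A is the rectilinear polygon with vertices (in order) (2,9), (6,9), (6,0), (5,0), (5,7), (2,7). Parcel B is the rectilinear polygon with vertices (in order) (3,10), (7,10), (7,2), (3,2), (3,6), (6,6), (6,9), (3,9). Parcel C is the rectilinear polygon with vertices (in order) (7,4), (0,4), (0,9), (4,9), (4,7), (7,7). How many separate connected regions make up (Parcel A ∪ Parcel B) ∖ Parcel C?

2

(Parcel A ∪ Parcel B) ∖ Parcel C splits into 2 disjoint pieces (area 10, area 10).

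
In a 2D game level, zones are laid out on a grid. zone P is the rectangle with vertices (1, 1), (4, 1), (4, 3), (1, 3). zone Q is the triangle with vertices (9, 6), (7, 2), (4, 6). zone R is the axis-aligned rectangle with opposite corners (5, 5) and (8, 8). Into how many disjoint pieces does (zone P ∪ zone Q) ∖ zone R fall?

2

(zone P ∪ zone Q) ∖ zone R splits into 2 disjoint pieces (area 6, area 7).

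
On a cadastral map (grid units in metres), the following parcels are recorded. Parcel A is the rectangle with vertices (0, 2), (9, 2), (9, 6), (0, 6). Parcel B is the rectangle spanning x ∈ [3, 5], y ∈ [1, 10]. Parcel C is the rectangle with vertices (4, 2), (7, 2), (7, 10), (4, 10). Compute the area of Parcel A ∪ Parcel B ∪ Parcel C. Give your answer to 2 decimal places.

By inclusion–exclusion:
Individual areas: |Parcel A| = 36, |Parcel B| = 18, |Parcel C| = 24.
|Parcel A∩Parcel B|: x∈[3,5], y∈[2,6] → 2·4 = 8.
|Parcel A∩Parcel C|: x∈[4,7], y∈[2,6] → 3·4 = 12.
|Parcel B∩Parcel C|: x∈[4,5], y∈[2,10] → 1·8 = 8.
|Parcel A∩Parcel B∩Parcel C| = 4.
|Parcel A ∪ Parcel B ∪ Parcel C| = 78 − 28 + 4 = 54.00.

54.00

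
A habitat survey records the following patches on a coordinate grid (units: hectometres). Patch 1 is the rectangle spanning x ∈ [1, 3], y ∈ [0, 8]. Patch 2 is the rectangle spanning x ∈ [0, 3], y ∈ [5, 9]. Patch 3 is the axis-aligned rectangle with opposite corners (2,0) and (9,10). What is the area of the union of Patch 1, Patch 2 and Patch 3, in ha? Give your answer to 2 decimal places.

By inclusion–exclusion:
Individual areas: |Patch 1| = 16, |Patch 2| = 12, |Patch 3| = 70.
|Patch 1∩Patch 2|: x∈[1,3], y∈[5,8] → 2·3 = 6.
|Patch 1∩Patch 3|: x∈[2,3], y∈[0,8] → 1·8 = 8.
|Patch 2∩Patch 3|: x∈[2,3], y∈[5,9] → 1·4 = 4.
|Patch 1∩Patch 2∩Patch 3| = 3.
|Patch 1 ∪ Patch 2 ∪ Patch 3| = 98 − 18 + 3 = 83.00.

83.00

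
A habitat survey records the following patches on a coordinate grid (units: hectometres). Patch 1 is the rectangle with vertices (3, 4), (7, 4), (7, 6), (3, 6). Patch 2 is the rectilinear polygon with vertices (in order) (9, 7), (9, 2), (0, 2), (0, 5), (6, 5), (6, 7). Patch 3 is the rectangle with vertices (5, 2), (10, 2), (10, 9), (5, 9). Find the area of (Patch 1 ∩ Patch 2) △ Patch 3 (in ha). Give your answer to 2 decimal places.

34.00

|Patch 1 ∩ Patch 2| = 5.
|(Patch 1 ∩ Patch 2) ∩ Patch 3| = 3.
|(Patch 1 ∩ Patch 2) △ Patch 3| = 5 + 35 − 6 = 34.00.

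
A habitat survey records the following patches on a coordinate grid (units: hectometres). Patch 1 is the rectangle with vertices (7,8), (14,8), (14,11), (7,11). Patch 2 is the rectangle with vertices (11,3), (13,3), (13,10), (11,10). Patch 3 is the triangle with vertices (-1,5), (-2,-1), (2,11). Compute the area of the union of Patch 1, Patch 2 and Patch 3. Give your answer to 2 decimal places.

By inclusion–exclusion:
Individual areas: |Patch 1| = 21, |Patch 2| = 14, |Patch 3| = 6.
|Patch 1∩Patch 2|: x∈[11,13], y∈[8,10] → 2·2 = 4.
|Patch 1∩Patch 3| = 0.
|Patch 2∩Patch 3| = 0.
|Patch 1∩Patch 2∩Patch 3| = 0.
|Patch 1 ∪ Patch 2 ∪ Patch 3| = 41 − 4 + 0 = 37.00.

37.00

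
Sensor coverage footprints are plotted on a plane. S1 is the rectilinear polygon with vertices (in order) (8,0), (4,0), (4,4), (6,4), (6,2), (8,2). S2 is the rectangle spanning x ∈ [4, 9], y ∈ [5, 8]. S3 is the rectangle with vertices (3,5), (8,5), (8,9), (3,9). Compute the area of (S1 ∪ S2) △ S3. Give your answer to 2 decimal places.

|S1 ∪ S2| = 27.
|(S1 ∪ S2) ∩ S3| = 12.
|(S1 ∪ S2) △ S3| = 27 + 20 − 24 = 23.00.

23.00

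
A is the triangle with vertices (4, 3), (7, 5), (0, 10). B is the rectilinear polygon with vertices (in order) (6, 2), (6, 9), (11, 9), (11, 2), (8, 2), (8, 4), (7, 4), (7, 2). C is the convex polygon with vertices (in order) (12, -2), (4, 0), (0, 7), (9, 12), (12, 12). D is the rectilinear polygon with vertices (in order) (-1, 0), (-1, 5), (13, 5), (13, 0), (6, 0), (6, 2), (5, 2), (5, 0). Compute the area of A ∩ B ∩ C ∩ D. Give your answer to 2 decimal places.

0.33

The intersection is the polygon with vertices (6,5), (7,5), (6,4.333).
By the shoelace formula its area is 0.33.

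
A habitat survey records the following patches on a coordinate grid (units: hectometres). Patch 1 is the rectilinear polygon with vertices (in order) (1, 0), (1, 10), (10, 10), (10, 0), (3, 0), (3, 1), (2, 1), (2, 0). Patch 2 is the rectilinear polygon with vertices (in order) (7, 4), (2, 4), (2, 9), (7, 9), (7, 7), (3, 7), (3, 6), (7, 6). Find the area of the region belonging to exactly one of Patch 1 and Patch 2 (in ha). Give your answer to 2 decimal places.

68.00

|Patch 1| = 89, |Patch 2| = 21, |Patch 1∩Patch 2| = 21.
|Patch 1 △ Patch 2| = |Patch 1| + |Patch 2| − 2·|Patch 1∩Patch 2| = 89 + 21 − 42 = 68.00.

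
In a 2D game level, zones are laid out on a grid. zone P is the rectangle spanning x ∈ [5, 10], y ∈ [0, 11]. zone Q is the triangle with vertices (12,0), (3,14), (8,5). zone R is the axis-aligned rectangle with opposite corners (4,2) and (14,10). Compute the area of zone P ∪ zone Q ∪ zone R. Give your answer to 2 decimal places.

95.80

By inclusion–exclusion:
Individual areas: |zone P| = 55, |zone Q| = 5.5, |zone R| = 80.
|zone P∩zone Q| = 4.4.
|zone P∩zone R|: x∈[5,10], y∈[2,10] → 5·8 = 40.
|zone Q∩zone R| = 4.4873.
|zone P∩zone Q∩zone R| = 4.1905.
|zone P ∪ zone Q ∪ zone R| = 140.5 − 48.8873 + 4.1905 = 95.80.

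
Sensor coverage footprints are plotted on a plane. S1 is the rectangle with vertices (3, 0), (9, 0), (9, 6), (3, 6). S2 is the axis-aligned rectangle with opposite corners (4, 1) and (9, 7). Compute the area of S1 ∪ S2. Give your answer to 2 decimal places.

41.00

By inclusion–exclusion:
Individual areas: |S1| = 36, |S2| = 30.
|S1∩S2|: x∈[4,9], y∈[1,6] → 5·5 = 25.
|S1 ∪ S2| = 66 − 25 = 41.00.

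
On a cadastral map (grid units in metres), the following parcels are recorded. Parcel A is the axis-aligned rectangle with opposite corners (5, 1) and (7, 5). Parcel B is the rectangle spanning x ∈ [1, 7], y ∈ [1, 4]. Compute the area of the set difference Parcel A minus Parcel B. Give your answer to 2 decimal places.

2.00

|Parcel A∩Parcel B|: x∈[5,7], y∈[1,4] → 2·3 = 6.
|Parcel A| = 8.
|Parcel A ∖ Parcel B| = |Parcel A| − |Parcel A∩Parcel B| = 8 − 6 = 2.00.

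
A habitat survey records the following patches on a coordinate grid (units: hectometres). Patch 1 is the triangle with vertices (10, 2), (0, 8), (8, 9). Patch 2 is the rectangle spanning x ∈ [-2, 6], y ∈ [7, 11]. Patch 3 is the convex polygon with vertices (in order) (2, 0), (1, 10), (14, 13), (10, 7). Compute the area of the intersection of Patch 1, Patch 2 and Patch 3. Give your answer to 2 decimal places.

The intersection is the polygon with vertices (6,8.75), (6,7), (1.667,7), (1.277,7.234), (1.185,8.148).
By the shoelace formula its area is 6.87.

6.87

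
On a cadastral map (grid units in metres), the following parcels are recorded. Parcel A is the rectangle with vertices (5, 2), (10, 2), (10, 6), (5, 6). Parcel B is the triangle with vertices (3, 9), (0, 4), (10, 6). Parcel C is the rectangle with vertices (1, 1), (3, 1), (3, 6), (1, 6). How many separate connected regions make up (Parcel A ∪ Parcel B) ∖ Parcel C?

2

(Parcel A ∪ Parcel B) ∖ Parcel C splits into 2 disjoint pieces (area 35.6, area 0.7333).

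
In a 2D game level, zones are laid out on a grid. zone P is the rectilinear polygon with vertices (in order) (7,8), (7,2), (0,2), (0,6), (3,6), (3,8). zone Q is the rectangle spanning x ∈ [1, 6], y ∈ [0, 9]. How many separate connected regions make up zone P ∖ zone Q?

2

zone P ∖ zone Q splits into 2 disjoint pieces (area 6, area 4).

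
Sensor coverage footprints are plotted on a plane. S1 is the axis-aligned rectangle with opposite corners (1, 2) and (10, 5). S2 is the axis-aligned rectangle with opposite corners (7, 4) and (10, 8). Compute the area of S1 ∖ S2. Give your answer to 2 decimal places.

24.00

|S1∩S2|: x∈[7,10], y∈[4,5] → 3·1 = 3.
|S1| = 27.
|S1 ∖ S2| = |S1| − |S1∩S2| = 27 − 3 = 24.00.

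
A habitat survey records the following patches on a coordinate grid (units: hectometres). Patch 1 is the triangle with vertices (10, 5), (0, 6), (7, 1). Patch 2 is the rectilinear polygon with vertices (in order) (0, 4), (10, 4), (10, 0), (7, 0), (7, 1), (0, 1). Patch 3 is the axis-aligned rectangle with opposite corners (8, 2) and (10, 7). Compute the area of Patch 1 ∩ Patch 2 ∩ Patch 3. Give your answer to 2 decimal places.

The intersection is the polygon with vertices (9.25,4), (8,2.333), (8,4).
By the shoelace formula its area is 1.04.

1.04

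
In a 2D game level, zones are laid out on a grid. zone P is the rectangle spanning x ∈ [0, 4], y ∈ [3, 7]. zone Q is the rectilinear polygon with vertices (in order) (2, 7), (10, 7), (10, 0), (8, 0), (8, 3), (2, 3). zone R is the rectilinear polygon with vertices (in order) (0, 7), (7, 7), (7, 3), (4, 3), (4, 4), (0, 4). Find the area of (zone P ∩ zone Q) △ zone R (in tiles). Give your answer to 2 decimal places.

20.00

|zone P ∩ zone Q| = 8.
|(zone P ∩ zone Q) ∩ zone R| = 6.
|(zone P ∩ zone Q) △ zone R| = 8 + 24 − 12 = 20.00.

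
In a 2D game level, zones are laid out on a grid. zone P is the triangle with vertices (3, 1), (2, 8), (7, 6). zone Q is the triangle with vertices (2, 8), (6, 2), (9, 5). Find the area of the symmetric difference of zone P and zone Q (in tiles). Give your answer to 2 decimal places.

15.70

|zone P| = 16.5, |zone Q| = 15, |zone P∩zone Q| = 7.8989.
|zone P △ zone Q| = |zone P| + |zone Q| − 2·|zone P∩zone Q| = 16.5 + 15 − 15.7979 = 15.70.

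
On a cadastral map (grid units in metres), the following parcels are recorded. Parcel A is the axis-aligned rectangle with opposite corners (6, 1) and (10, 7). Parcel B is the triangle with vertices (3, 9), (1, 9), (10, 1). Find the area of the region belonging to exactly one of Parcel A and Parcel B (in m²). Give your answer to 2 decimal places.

|Parcel A| = 24, |Parcel B| = 8, |Parcel A∩Parcel B| = 2.0317.
|Parcel A △ Parcel B| = |Parcel A| + |Parcel B| − 2·|Parcel A∩Parcel B| = 24 + 8 − 4.0635 = 27.94.

27.94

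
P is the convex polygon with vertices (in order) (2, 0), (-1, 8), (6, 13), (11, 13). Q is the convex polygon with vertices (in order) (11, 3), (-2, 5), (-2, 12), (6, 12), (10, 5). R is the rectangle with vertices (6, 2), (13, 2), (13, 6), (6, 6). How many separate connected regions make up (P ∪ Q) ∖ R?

(P ∪ Q) ∖ R is a single connected region.

1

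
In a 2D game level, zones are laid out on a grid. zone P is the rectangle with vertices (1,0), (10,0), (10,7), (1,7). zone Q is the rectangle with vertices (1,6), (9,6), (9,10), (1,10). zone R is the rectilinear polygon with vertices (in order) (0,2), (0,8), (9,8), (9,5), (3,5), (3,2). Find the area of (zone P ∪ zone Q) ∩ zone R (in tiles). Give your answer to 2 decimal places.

30.00

|zone P ∪ zone Q| = 87.
|(zone P ∪ zone Q) ∩ zone R| = 30.00.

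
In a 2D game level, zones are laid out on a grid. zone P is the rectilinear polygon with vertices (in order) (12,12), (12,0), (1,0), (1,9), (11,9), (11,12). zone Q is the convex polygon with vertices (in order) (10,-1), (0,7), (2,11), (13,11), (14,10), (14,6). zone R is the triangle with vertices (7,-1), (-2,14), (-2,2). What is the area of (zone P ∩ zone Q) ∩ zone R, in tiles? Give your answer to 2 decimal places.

The region (zone P ∩ zone Q) ∩ zone R is the polygon with vertices (1,6.2), (1,9), (4.231,3.615).
By the shoelace formula its area is 4.52.

4.52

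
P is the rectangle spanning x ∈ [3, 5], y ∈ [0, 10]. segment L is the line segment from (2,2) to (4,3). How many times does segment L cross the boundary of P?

The segment meets the boundary at (3,2.5).

1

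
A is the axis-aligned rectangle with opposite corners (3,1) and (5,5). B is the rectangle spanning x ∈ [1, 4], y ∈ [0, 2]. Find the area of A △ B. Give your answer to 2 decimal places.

|A∩B|: x∈[3,4], y∈[1,2] → 1·1 = 1.
|A △ B| = |A| + |B| − 2·|A∩B| = 8 + 6 − 2 = 12.00.

12.00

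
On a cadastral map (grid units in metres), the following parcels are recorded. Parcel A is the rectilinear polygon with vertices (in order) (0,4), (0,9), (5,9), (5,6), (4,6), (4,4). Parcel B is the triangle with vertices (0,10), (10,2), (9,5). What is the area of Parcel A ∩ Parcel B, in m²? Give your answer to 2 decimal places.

The intersection is the polygon with vertices (1.8,9), (5,7.222), (5,6), (1.25,9).
By the shoelace formula its area is 2.78.

2.78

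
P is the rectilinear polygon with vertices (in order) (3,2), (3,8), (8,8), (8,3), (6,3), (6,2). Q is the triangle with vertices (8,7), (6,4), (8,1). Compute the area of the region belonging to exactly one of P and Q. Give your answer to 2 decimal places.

24.67

|P| = 28, |Q| = 6, |P∩Q| = 4.6667.
|P △ Q| = |P| + |Q| − 2·|P∩Q| = 28 + 6 − 9.3333 = 24.67.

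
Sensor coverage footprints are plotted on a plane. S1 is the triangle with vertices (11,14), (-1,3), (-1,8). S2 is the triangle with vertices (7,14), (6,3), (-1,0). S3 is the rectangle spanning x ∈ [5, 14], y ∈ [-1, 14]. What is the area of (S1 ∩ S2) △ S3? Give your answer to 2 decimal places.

133.81

|S1 ∩ S2| = 5.9905.
|(S1 ∩ S2) ∩ S3| = 3.5905.
|(S1 ∩ S2) △ S3| = 5.9905 + 135 − 7.181 = 133.81.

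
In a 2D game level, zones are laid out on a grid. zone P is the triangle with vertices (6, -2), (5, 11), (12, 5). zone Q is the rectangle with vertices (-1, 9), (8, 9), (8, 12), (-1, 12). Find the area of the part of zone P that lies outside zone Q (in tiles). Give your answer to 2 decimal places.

40.32

|zone P| = 42.5, |zone P∩zone Q| = 2.1795.
|zone P ∖ zone Q| = |zone P| − |zone P∩zone Q| = 42.5 − 2.1795 = 40.32.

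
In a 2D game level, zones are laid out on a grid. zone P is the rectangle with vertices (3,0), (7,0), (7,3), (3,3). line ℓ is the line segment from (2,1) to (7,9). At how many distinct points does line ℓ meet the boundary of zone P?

The segment meets the boundary at (3.25,3), (3,2.6).

2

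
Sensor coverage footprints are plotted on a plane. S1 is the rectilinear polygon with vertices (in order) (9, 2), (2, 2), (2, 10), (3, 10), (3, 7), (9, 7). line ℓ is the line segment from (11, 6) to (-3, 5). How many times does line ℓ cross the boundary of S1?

2

The segment meets the boundary at (9,5.857), (2,5.357).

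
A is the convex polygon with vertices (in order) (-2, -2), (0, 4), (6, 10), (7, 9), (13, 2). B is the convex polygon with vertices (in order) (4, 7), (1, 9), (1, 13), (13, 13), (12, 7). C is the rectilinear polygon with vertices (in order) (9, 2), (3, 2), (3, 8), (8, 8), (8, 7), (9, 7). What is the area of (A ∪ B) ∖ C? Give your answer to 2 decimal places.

109.17

|A ∪ B| = 143.9857.
|(A ∪ B) ∩ C| = 34.819.
|(A ∪ B) ∖ C| = 143.9857 − 34.819 = 109.17.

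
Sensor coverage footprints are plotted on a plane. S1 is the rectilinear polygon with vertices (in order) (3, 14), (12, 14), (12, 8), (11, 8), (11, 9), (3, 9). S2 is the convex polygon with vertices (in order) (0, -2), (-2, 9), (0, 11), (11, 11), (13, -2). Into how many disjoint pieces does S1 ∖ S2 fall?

S1 ∖ S2 is a single connected region.

1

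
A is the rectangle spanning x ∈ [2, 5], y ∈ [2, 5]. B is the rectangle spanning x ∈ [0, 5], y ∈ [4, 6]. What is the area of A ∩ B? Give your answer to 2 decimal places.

|A∩B|: x∈[2,5], y∈[4,5] → 3·1 = 3.

3.00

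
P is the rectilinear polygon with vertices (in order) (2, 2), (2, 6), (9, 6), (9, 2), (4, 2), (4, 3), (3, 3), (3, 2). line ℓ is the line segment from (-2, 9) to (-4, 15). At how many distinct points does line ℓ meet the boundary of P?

0

The segment lies entirely outside P and never meets its boundary.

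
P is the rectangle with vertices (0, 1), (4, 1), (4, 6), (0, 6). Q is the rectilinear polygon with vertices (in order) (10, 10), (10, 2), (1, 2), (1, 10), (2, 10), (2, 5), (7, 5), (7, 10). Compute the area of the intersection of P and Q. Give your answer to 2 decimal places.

The intersection is the polygon with vertices (4,2), (1,2), (1,6), (2,6), (2,5), (4,5).
By the shoelace formula its area is 10.00.

10.00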